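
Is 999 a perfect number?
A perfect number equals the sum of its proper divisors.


Proper divisors of 999: 1, 3, 9, 27, 37, 111, 333
Sum = 1 + 3 + 9 + 27 + 37 + 111 + 333 = 521

No, 999 is not perfect (521 ≠ 999)


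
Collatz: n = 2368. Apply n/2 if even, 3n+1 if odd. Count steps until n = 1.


2368 → 1184 → 592 → 296 → 148 → 74 → 37 → 112 → 56 → 28 → 14 → 7 → 22 → 11 → 34 → 17 → 52 → 26 → 13 → 40 → 20 → 10 → 5 → 16 → 8 → 4 → 2 → 1
Total steps = 27

27 steps


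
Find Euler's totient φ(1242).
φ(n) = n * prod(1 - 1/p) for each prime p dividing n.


1242 = 2 × 3^3 × 23
Prime factors: 2, 3, 23
φ(1242) = 1242 × (1-1/2) × (1-1/3) × (1-1/23)
= 1242 × 1/2 × 2/3 × 22/23 = 396

φ(1242) = 396


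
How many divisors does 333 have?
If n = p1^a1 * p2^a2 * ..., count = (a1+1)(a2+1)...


333 = 3^2 × 37^1
d(333) = (2+1) × (1+1) = 6

6 divisors


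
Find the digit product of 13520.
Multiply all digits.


1 × 3 × 5 × 2 × 0 = 0


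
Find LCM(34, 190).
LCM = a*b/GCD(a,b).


GCD(34, 190) = 2
LCM = 34*190/2 = 6460/2 = 3230

LCM = 3230


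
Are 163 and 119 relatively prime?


Euclidean algorithm:
163 = 1 * 119 + 44
119 = 2 * 44 + 31
44 = 1 * 31 + 13
31 = 2 * 13 + 5
13 = 2 * 5 + 3
5 = 1 * 3 + 2
3 = 1 * 2 + 1
2 = 2 * 1 + 0
GCD(163, 119) = 1

Yes, coprime (GCD = 1)


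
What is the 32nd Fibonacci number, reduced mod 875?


F(k) mod 875 for k=1..32:
1, 1, 2, 3, 5, 8, 13, 21, 34, 55, 89, 144, 233, 377, 610, 112, 722, 834, 681, 640, 446, 211, 657, 868, 650, 643, 418, 186, 604, 790, 519, 434
F(32) mod 875 = 434


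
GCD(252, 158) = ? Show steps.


252 = 1 * 158 + 94
158 = 1 * 94 + 64
94 = 1 * 64 + 30
64 = 2 * 30 + 4
30 = 7 * 4 + 2
4 = 2 * 2 + 0
GCD = 2


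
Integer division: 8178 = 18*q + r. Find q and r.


8178 = 18 * 454 + 6
Check: 8172 + 6 = 8178

q = 454, r = 6


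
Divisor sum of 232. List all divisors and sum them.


Divisors of 232: 1, 2, 4, 8, 29, 58, 116, 232
Sum = 1 + 2 + 4 + 8 + 29 + 58 + 116 + 232 = 450

σ(232) = 450


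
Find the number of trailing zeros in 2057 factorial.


floor(2057/5) = 411
floor(2057/25) = 82
floor(2057/125) = 16
floor(2057/625) = 3
Total = 512

512 trailing zeros


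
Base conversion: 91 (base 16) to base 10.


91 (base 16) = 145 (decimal)
145 (decimal) = 145 (base 10)


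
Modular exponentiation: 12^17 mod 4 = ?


12^1 mod 4 = 0
12^2 mod 4 = 0
12^3 mod 4 = 0
12^4 mod 4 = 0
12^5 mod 4 = 0
12^6 mod 4 = 0
12^7 mod 4 = 0
12^8 mod 4 = 0
12^9 mod 4 = 0
12^10 mod 4 = 0
12^11 mod 4 = 0
12^12 mod 4 = 0
12^13 mod 4 = 0
12^14 mod 4 = 0
12^15 mod 4 = 0
12^16 mod 4 = 0
12^17 mod 4 = 0


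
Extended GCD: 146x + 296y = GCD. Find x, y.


Tabular extended Euclidean (each row: r = 146*s + 296*t):
r=146, s=1, t=0
r=296, s=0, t=1
q=0: r=146, s=1, t=0   [146*(1) + 296*(0) = 146]
q=2: r=4, s=-2, t=1   [146*(-2) + 296*(1) = 4]
q=36: r=2, s=73, t=-36   [146*(73) + 296*(-36) = 2]
q=2: r=0, s=-148, t=73   [146*(-148) + 296*(73) = 0]
GCD = 2; from the row with r=2: x=73, y=-36
Check: 146*(73) + 296*(-36) = 10658 - 10656 = 2

GCD = 2, x = 73, y = -36


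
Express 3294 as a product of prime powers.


3294 / 2 = 1647
1647 / 3 = 549
549 / 3 = 183
183 / 3 = 61
61 / 61 = 1
3294 = 2 × 3^3 × 61


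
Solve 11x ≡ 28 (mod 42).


GCD(11, 42) = 1, unique solution
a^(-1) mod 42 = 23
x = 23 * 28 mod 42 = 14

x ≡ 14 (mod 42)


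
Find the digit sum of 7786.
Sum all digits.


7 + 7 + 8 + 6 = 28


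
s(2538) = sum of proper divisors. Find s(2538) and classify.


Proper divisors: 1, 2, 3, 6, 9, 18, 27, 47, 54, 94, 141, 282, 423, 846, 1269
Sum = 1 + 2 + 3 + 6 + 9 + 18 + 27 + 47 + 54 + 94 + 141 + 282 + 423 + 846 + 1269 = 3222
3222 > 2538 → abundant

s(2538) = 3222 (abundant)


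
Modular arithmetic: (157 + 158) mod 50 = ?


157 + 158 = 315
315 mod 50 = 15


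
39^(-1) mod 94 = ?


Use the extended Euclidean algorithm on (94, 39); each row r = 94*s + 39*t:
r=94, s=1, t=0
r=39, s=0, t=1
q=2: r=16, s=1, t=-2   [94*(1) + 39*(-2) = 16]
q=2: r=7, s=-2, t=5   [94*(-2) + 39*(5) = 7]
q=2: r=2, s=5, t=-12   [94*(5) + 39*(-12) = 2]
q=3: r=1, s=-17, t=41   [94*(-17) + 39*(41) = 1]
q=2: r=0, s=39, t=-94   [94*(39) + 39*(-94) = 0]
GCD = 1 with t = 41, so 39*(41) ≡ 1 (mod 94)
Inverse = 41 mod 94 = 41
Check: 39 * 41 = 1599 ≡ 1 (mod 94)

39^(-1) ≡ 41 (mod 94)


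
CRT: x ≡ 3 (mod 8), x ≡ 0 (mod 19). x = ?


M = 8*19 = 152
M1 = M/8 = 19, M2 = M/19 = 8
M1^(-1) mod 8 = 3, M2^(-1) mod 19 = 12
x = 3*19*3 + 0*8*12 = 171
171 mod 152 = 19
Check: 19 mod 8 = 3 ✓, 19 mod 19 = 0 ✓

x ≡ 19 (mod 152)


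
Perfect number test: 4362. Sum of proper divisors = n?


Proper divisors of 4362: 1, 2, 3, 6, 727, 1454, 2181
Sum = 1 + 2 + 3 + 6 + 727 + 1454 + 2181 = 4374

No, 4362 is not perfect (4374 ≠ 4362)


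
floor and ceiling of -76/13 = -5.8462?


-76/13 = -5.8462
floor = -6
ceil = -5

floor = -6, ceil = -5


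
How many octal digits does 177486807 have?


177486807 in base 8 = 1245035727
Number of digits = 10

10 digits (base 8)


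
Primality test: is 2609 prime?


Check divisors up to sqrt(2609) = 51.0784
No divisors found.
2609 is prime.

Yes, 2609 is prime


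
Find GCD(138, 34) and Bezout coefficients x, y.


Tabular extended Euclidean (each row: r = 138*s + 34*t):
r=138, s=1, t=0
r=34, s=0, t=1
q=4: r=2, s=1, t=-4   [138*(1) + 34*(-4) = 2]
q=17: r=0, s=-17, t=69   [138*(-17) + 34*(69) = 0]
GCD = 2; from the row with r=2: x=1, y=-4
Check: 138*(1) + 34*(-4) = 138 - 136 = 2

GCD = 2, x = 1, y = -4


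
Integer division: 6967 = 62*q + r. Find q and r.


6967 = 62 * 112 + 23
Check: 6944 + 23 = 6967

q = 112, r = 23


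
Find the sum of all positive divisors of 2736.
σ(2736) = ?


Divisors of 2736: 1, 2, 3, 4, 6, 8, 9, 12, 16, 18, 19, 24, 36, 38, 48, 57, 72, 76, 114, 144, 152, 171, 228, 304, 342, 456, 684, 912, 1368, 2736
Sum = 1 + 2 + 3 + 4 + 6 + 8 + 9 + 12 + 16 + 18 + 19 + 24 + 36 + 38 + 48 + 57 + 72 + 76 + 114 + 144 + 152 + 171 + 228 + 304 + 342 + 456 + 684 + 912 + 1368 + 2736 = 8060

σ(2736) = 8060


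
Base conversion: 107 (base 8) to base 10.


107 (base 8) = 71 (decimal)
71 (decimal) = 71 (base 10)


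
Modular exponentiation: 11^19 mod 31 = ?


11^1 mod 31 = 11
11^2 mod 31 = 28
11^3 mod 31 = 29
11^4 mod 31 = 9
11^5 mod 31 = 6
11^6 mod 31 = 4
11^7 mod 31 = 13
11^8 mod 31 = 19
11^9 mod 31 = 23
11^10 mod 31 = 5
11^11 mod 31 = 24
11^12 mod 31 = 16
11^13 mod 31 = 21
11^14 mod 31 = 14
11^15 mod 31 = 30
11^16 mod 31 = 20
11^17 mod 31 = 3
11^18 mod 31 = 2
11^19 mod 31 = 22


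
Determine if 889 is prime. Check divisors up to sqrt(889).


889 / 7 = 127 (exact division)
889 is NOT prime.

No, 889 is not prime


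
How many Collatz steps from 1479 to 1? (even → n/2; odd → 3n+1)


1479 → 4438 → 2219 → 6658 → 3329 → 9988 → 4994 → 2497 → 7492 → 3746 → 1873 → 5620 → 2810 → 1405 → 4216 → 2108 → 1054 → 527 → 1582 → 791 → 2374 → 1187 → 3562 → 1781 → 5344 → 2672 → 1336 → 668 → 334 → 167 → 502 → 251 → 754 → 377 → 1132 → 566 → 283 → 850 → 425 → 1276 → 638 → 319 → 958 → 479 → 1438 → 719 → 2158 → 1079 → 3238 → 1619 → 4858 → 2429 → 7288 → 3644 → 1822 → 911 → 2734 → 1367 → 4102 → 2051 → 6154 → 3077 → 9232 → 4616 → 2308 → 1154 → 577 → 1732 → 866 → 433 → 1300 → 650 → 325 → 976 → 488 → 244 → 122 → 61 → 184 → 92 → 46 → 23 → 70 → 35 → 106 → 53 → 160 → 80 → 40 → 20 → 10 → 5 → 16 → 8 → 4 → 2 → 1
Total steps = 96

96 steps


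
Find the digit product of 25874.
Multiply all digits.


2 × 5 × 8 × 7 × 4 = 2240


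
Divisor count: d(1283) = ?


1283 = 1283^1
d(1283) = (1+1) = 2

2 divisors


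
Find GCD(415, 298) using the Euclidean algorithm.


415 = 1 * 298 + 117
298 = 2 * 117 + 64
117 = 1 * 64 + 53
64 = 1 * 53 + 11
53 = 4 * 11 + 9
11 = 1 * 9 + 2
9 = 4 * 2 + 1
2 = 2 * 1 + 0
GCD = 1


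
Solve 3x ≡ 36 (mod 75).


GCD(3, 75) = 3 divides 36
Divide: 1x ≡ 12 (mod 25)
x ≡ 12 (mod 25)


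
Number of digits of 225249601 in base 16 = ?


225249601 in base 16 = D6D0941
Number of digits = 7

7 digits (base 16)


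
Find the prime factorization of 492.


492 / 2 = 246
246 / 2 = 123
123 / 3 = 41
41 / 41 = 1
492 = 2^2 × 3 × 41


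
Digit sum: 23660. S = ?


2 + 3 + 6 + 6 + 0 = 17


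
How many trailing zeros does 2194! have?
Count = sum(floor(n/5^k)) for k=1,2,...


floor(2194/5) = 438
floor(2194/25) = 87
floor(2194/125) = 17
floor(2194/625) = 3
Total = 545

545 trailing zeros


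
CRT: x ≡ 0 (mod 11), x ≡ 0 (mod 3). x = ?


M = 11*3 = 33
M1 = M/11 = 3, M2 = M/3 = 11
M1^(-1) mod 11 = 4, M2^(-1) mod 3 = 2
x = 0*3*4 + 0*11*2 = 0
0 mod 33 = 0
Check: 0 mod 11 = 0 ✓, 0 mod 3 = 0 ✓

x ≡ 0 (mod 33)


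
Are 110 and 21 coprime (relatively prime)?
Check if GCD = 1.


Euclidean algorithm:
110 = 5 * 21 + 5
21 = 4 * 5 + 1
5 = 5 * 1 + 0
GCD(110, 21) = 1

Yes, coprime (GCD = 1)


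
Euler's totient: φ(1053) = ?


1053 = 3^4 × 13
Prime factors: 3, 13
φ(1053) = 1053 × (1-1/3) × (1-1/13)
= 1053 × 2/3 × 12/13 = 648

φ(1053) = 648


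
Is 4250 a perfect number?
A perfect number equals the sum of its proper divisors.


Proper divisors of 4250: 1, 2, 5, 10, 17, 25, 34, 50, 85, 125, 170, 250, 425, 850, 2125
Sum = 1 + 2 + 5 + 10 + 17 + 25 + 34 + 50 + 85 + 125 + 170 + 250 + 425 + 850 + 2125 = 4174

No, 4250 is not perfect (4174 ≠ 4250)


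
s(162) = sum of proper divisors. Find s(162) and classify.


Proper divisors: 1, 2, 3, 6, 9, 18, 27, 54, 81
Sum = 1 + 2 + 3 + 6 + 9 + 18 + 27 + 54 + 81 = 201
201 > 162 → abundant

s(162) = 201 (abundant)


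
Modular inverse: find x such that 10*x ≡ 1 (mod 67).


Use the extended Euclidean algorithm on (67, 10); each row r = 67*s + 10*t:
r=67, s=1, t=0
r=10, s=0, t=1
q=6: r=7, s=1, t=-6   [67*(1) + 10*(-6) = 7]
q=1: r=3, s=-1, t=7   [67*(-1) + 10*(7) = 3]
q=2: r=1, s=3, t=-20   [67*(3) + 10*(-20) = 1]
q=3: r=0, s=-10, t=67   [67*(-10) + 10*(67) = 0]
GCD = 1 with t = -20, so 10*(-20) ≡ 1 (mod 67)
Inverse = -20 mod 67 = 47
Check: 10 * 47 = 470 ≡ 1 (mod 67)

10^(-1) ≡ 47 (mod 67)


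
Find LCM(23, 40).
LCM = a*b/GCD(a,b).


GCD(23, 40) = 1
LCM = 23*40/1 = 920/1 = 920

LCM = 920


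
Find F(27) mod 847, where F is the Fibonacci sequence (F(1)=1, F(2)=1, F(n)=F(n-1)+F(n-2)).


F(k) mod 847 for k=1..27:
1, 1, 2, 3, 5, 8, 13, 21, 34, 55, 89, 144, 233, 377, 610, 140, 750, 43, 793, 836, 782, 771, 706, 630, 489, 272, 761
F(27) mod 847 = 761


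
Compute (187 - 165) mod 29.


187 - 165 = 22
22 mod 29 = 22


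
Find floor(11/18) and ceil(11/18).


11/18 = 0.6111
floor = 0
ceil = 1

floor = 0, ceil = 1


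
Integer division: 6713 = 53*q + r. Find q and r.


6713 = 53 * 126 + 35
Check: 6678 + 35 = 6713

q = 126, r = 35


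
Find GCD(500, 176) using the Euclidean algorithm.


500 = 2 * 176 + 148
176 = 1 * 148 + 28
148 = 5 * 28 + 8
28 = 3 * 8 + 4
8 = 2 * 4 + 0
GCD = 4


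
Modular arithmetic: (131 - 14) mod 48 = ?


131 - 14 = 117
117 mod 48 = 21


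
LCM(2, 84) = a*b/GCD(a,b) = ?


GCD(2, 84) = 2
LCM = 2*84/2 = 168/2 = 84

LCM = 84


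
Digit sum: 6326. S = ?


6 + 3 + 2 + 6 = 17


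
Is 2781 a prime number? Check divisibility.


2781 / 3 = 927 (exact division)
2781 is NOT prime.

No, 2781 is not prime


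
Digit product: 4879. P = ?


4 × 8 × 7 × 9 = 2016


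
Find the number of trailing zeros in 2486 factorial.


floor(2486/5) = 497
floor(2486/25) = 99
floor(2486/125) = 19
floor(2486/625) = 3
Total = 618

618 trailing zeros


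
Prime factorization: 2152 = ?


2152 / 2 = 1076
1076 / 2 = 538
538 / 2 = 269
269 / 269 = 1
2152 = 2^3 × 269


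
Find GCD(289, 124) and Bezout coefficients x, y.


Tabular extended Euclidean (each row: r = 289*s + 124*t):
r=289, s=1, t=0
r=124, s=0, t=1
q=2: r=41, s=1, t=-2   [289*(1) + 124*(-2) = 41]
q=3: r=1, s=-3, t=7   [289*(-3) + 124*(7) = 1]
q=41: r=0, s=124, t=-289   [289*(124) + 124*(-289) = 0]
GCD = 1; from the row with r=1: x=-3, y=7
Check: 289*(-3) + 124*(7) = -867 + 868 = 1

GCD = 1, x = -3, y = 7


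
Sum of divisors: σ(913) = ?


Divisors of 913: 1, 11, 83, 913
Sum = 1 + 11 + 83 + 913 = 1008

σ(913) = 1008


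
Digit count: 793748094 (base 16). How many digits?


793748094 in base 16 = 2F4FA27E
Number of digits = 8

8 digits (base 16)


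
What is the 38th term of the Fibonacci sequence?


Sequence: 1, 1, 2, 3, 5, 8, 13, 21, 34, 55, 89, 144, 233, 377, 610, 987, 1597, 2584, 4181, 6765, 10946, 17711, 28657, 46368, 75025, 121393, 196418, 317811, 514229, 832040, 1346269, 2178309, 3524578, 5702887, 9227465, 14930352, 24157817, 39088169
F(38) = 39088169


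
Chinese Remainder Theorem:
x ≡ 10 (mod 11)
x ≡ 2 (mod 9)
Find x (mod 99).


M = 11*9 = 99
M1 = M/11 = 9, M2 = M/9 = 11
M1^(-1) mod 11 = 5, M2^(-1) mod 9 = 5
x = 10*9*5 + 2*11*5 = 560
560 mod 99 = 65
Check: 65 mod 11 = 10 ✓, 65 mod 9 = 2 ✓

x ≡ 65 (mod 99)


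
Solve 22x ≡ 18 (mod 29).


GCD(22, 29) = 1, unique solution
a^(-1) mod 29 = 4
x = 4 * 18 mod 29 = 14

x ≡ 14 (mod 29)


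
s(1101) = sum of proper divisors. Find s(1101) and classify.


Proper divisors: 1, 3, 367
Sum = 1 + 3 + 367 = 371
371 < 1101 → deficient

s(1101) = 371 (deficient)


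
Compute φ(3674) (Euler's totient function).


3674 = 2 × 11 × 167
Prime factors: 2, 11, 167
φ(3674) = 3674 × (1-1/2) × (1-1/11) × (1-1/167)
= 3674 × 1/2 × 10/11 × 166/167 = 1660

φ(3674) = 1660


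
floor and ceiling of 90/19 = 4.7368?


90/19 = 4.7368
floor = 4
ceil = 5

floor = 4, ceil = 5


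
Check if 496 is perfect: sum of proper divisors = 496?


Proper divisors of 496: 1, 2, 4, 8, 16, 31, 62, 124, 248
Sum = 1 + 2 + 4 + 8 + 16 + 31 + 62 + 124 + 248 = 496

Yes, 496 is perfect (496 = 496)


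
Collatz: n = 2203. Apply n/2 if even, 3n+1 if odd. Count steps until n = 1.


2203 → 6610 → 3305 → 9916 → 4958 → 2479 → 7438 → 3719 → 11158 → 5579 → 16738 → 8369 → 25108 → 12554 → 6277 → 18832 → 9416 → 4708 → 2354 → 1177 → 3532 → 1766 → 883 → 2650 → 1325 → 3976 → 1988 → 994 → 497 → 1492 → 746 → 373 → 1120 → 560 → 280 → 140 → 70 → 35 → 106 → 53 → 160 → 80 → 40 → 20 → 10 → 5 → 16 → 8 → 4 → 2 → 1
Total steps = 50

50 steps


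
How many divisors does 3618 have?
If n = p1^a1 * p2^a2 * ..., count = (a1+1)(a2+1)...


3618 = 2^1 × 3^3 × 67^1
d(3618) = (1+1) × (3+1) × (1+1) = 16

16 divisors


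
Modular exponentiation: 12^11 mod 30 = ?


12^1 mod 30 = 12
12^2 mod 30 = 24
12^3 mod 30 = 18
12^4 mod 30 = 6
12^5 mod 30 = 12
12^6 mod 30 = 24
12^7 mod 30 = 18
12^8 mod 30 = 6
12^9 mod 30 = 12
12^10 mod 30 = 24
12^11 mod 30 = 18


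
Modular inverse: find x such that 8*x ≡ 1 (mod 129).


Use the extended Euclidean algorithm on (129, 8); each row r = 129*s + 8*t:
r=129, s=1, t=0
r=8, s=0, t=1
q=16: r=1, s=1, t=-16   [129*(1) + 8*(-16) = 1]
q=8: r=0, s=-8, t=129   [129*(-8) + 8*(129) = 0]
GCD = 1 with t = -16, so 8*(-16) ≡ 1 (mod 129)
Inverse = -16 mod 129 = 113
Check: 8 * 113 = 904 ≡ 1 (mod 129)

8^(-1) ≡ 113 (mod 129)


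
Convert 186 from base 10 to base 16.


186 (base 10) = 186 (decimal)
186 (decimal) = BA (base 16)


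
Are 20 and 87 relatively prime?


Euclidean algorithm:
87 = 4 * 20 + 7
20 = 2 * 7 + 6
7 = 1 * 6 + 1
6 = 6 * 1 + 0
GCD(20, 87) = 1

Yes, coprime (GCD = 1)


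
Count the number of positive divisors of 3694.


3694 = 2^1 × 1847^1
d(3694) = (1+1) × (1+1) = 4

4 divisors


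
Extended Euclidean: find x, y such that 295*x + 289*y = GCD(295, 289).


Tabular extended Euclidean (each row: r = 295*s + 289*t):
r=295, s=1, t=0
r=289, s=0, t=1
q=1: r=6, s=1, t=-1   [295*(1) + 289*(-1) = 6]
q=48: r=1, s=-48, t=49   [295*(-48) + 289*(49) = 1]
q=6: r=0, s=289, t=-295   [295*(289) + 289*(-295) = 0]
GCD = 1; from the row with r=1: x=-48, y=49
Check: 295*(-48) + 289*(49) = -14160 + 14161 = 1

GCD = 1, x = -48, y = 49


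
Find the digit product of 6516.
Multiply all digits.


6 × 5 × 1 × 6 = 180


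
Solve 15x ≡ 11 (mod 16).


GCD(15, 16) = 1, unique solution
a^(-1) mod 16 = 15
x = 15 * 11 mod 16 = 5

x ≡ 5 (mod 16)


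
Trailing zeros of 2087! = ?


floor(2087/5) = 417
floor(2087/25) = 83
floor(2087/125) = 16
floor(2087/625) = 3
Total = 519

519 trailing zeros


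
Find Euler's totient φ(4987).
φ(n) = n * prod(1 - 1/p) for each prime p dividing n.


4987 = 4987
Prime factors: 4987
φ(4987) = 4987 × (1-1/4987)
= 4987 × 4986/4987 = 4986

φ(4987) = 4986


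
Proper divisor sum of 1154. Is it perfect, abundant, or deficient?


Proper divisors: 1, 2, 577
Sum = 1 + 2 + 577 = 580
580 < 1154 → deficient

s(1154) = 580 (deficient)


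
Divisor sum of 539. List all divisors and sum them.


Divisors of 539: 1, 7, 11, 49, 77, 539
Sum = 1 + 7 + 11 + 49 + 77 + 539 = 684

σ(539) = 684


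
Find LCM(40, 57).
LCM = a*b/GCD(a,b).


GCD(40, 57) = 1
LCM = 40*57/1 = 2280/1 = 2280

LCM = 2280


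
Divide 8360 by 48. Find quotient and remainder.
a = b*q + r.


8360 = 48 * 174 + 8
Check: 8352 + 8 = 8360

q = 174, r = 8


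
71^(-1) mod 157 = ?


Use the extended Euclidean algorithm on (157, 71); each row r = 157*s + 71*t:
r=157, s=1, t=0
r=71, s=0, t=1
q=2: r=15, s=1, t=-2   [157*(1) + 71*(-2) = 15]
q=4: r=11, s=-4, t=9   [157*(-4) + 71*(9) = 11]
q=1: r=4, s=5, t=-11   [157*(5) + 71*(-11) = 4]
q=2: r=3, s=-14, t=31   [157*(-14) + 71*(31) = 3]
q=1: r=1, s=19, t=-42   [157*(19) + 71*(-42) = 1]
q=3: r=0, s=-71, t=157   [157*(-71) + 71*(157) = 0]
GCD = 1 with t = -42, so 71*(-42) ≡ 1 (mod 157)
Inverse = -42 mod 157 = 115
Check: 71 * 115 = 8165 ≡ 1 (mod 157)

71^(-1) ≡ 115 (mod 157)


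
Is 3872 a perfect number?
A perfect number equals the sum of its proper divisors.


Proper divisors of 3872: 1, 2, 4, 8, 11, 16, 22, 32, 44, 88, 121, 176, 242, 352, 484, 968, 1936
Sum = 1 + 2 + 4 + 8 + 11 + 16 + 22 + 32 + 44 + 88 + 121 + 176 + 242 + 352 + 484 + 968 + 1936 = 4507

No, 3872 is not perfect (4507 ≠ 3872)


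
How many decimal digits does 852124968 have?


852124968 has 9 digits in base 10
floor(log10(852124968)) + 1 = floor(8.9305) + 1 = 9

9 digits (base 10)


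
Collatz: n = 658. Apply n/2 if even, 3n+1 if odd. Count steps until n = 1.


658 → 329 → 988 → 494 → 247 → 742 → 371 → 1114 → 557 → 1672 → 836 → 418 → 209 → 628 → 314 → 157 → 472 → 236 → 118 → 59 → 178 → 89 → 268 → 134 → 67 → 202 → 101 → 304 → 152 → 76 → 38 → 19 → 58 → 29 → 88 → 44 → 22 → 11 → 34 → 17 → 52 → 26 → 13 → 40 → 20 → 10 → 5 → 16 → 8 → 4 → 2 → 1
Total steps = 51

51 steps


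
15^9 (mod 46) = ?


15^1 mod 46 = 15
15^2 mod 46 = 41
15^3 mod 46 = 17
15^4 mod 46 = 25
15^5 mod 46 = 7
15^6 mod 46 = 13
15^7 mod 46 = 11
15^8 mod 46 = 27
15^9 mod 46 = 37


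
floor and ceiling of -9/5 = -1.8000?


-9/5 = -1.8000
floor = -2
ceil = -1

floor = -2, ceil = -1


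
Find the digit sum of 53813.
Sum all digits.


5 + 3 + 8 + 1 + 3 = 20


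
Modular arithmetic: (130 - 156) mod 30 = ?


130 - 156 = -26
-26 mod 30 = 4


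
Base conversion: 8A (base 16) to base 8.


8A (base 16) = 138 (decimal)
138 (decimal) = 212 (base 8)


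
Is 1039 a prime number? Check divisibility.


Check divisors up to sqrt(1039) = 32.2335
No divisors found.
1039 is prime.

Yes, 1039 is prime


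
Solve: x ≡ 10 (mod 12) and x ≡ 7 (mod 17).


M = 12*17 = 204
M1 = M/12 = 17, M2 = M/17 = 12
M1^(-1) mod 12 = 5, M2^(-1) mod 17 = 10
x = 10*17*5 + 7*12*10 = 1690
1690 mod 204 = 58
Check: 58 mod 12 = 10 ✓, 58 mod 17 = 7 ✓

x ≡ 58 (mod 204)


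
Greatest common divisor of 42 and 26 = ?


42 = 1 * 26 + 16
26 = 1 * 16 + 10
16 = 1 * 10 + 6
10 = 1 * 6 + 4
6 = 1 * 4 + 2
4 = 2 * 2 + 0
GCD = 2


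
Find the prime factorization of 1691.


1691 / 19 = 89
89 / 89 = 1
1691 = 19 × 89


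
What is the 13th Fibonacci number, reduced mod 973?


F(k) mod 973 for k=1..13:
1, 1, 2, 3, 5, 8, 13, 21, 34, 55, 89, 144, 233
F(13) mod 973 = 233


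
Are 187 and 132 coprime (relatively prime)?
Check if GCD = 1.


Euclidean algorithm:
187 = 1 * 132 + 55
132 = 2 * 55 + 22
55 = 2 * 22 + 11
22 = 2 * 11 + 0
GCD(187, 132) = 11

No, not coprime (GCD = 11)


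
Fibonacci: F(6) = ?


Sequence: 1, 1, 2, 3, 5, 8
F(6) = 8


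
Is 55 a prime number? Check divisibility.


55 / 5 = 11 (exact division)
55 is NOT prime.

No, 55 is not prime


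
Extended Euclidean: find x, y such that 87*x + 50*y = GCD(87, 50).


Tabular extended Euclidean (each row: r = 87*s + 50*t):
r=87, s=1, t=0
r=50, s=0, t=1
q=1: r=37, s=1, t=-1   [87*(1) + 50*(-1) = 37]
q=1: r=13, s=-1, t=2   [87*(-1) + 50*(2) = 13]
q=2: r=11, s=3, t=-5   [87*(3) + 50*(-5) = 11]
q=1: r=2, s=-4, t=7   [87*(-4) + 50*(7) = 2]
q=5: r=1, s=23, t=-40   [87*(23) + 50*(-40) = 1]
q=2: r=0, s=-50, t=87   [87*(-50) + 50*(87) = 0]
GCD = 1; from the row with r=1: x=23, y=-40
Check: 87*(23) + 50*(-40) = 2001 - 2000 = 1

GCD = 1, x = 23, y = -40


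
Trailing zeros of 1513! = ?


floor(1513/5) = 302
floor(1513/25) = 60
floor(1513/125) = 12
floor(1513/625) = 2
Total = 376

376 trailing zeros


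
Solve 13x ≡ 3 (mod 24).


GCD(13, 24) = 1, unique solution
a^(-1) mod 24 = 13
x = 13 * 3 mod 24 = 15

x ≡ 15 (mod 24)


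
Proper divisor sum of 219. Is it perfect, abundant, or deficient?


Proper divisors: 1, 3, 73
Sum = 1 + 3 + 73 = 77
77 < 219 → deficient

s(219) = 77 (deficient)


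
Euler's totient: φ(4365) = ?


4365 = 3^2 × 5 × 97
Prime factors: 3, 5, 97
φ(4365) = 4365 × (1-1/3) × (1-1/5) × (1-1/97)
= 4365 × 2/3 × 4/5 × 96/97 = 2304

φ(4365) = 2304


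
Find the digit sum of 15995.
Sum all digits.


1 + 5 + 9 + 9 + 5 = 29


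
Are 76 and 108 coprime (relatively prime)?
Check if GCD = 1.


Euclidean algorithm:
108 = 1 * 76 + 32
76 = 2 * 32 + 12
32 = 2 * 12 + 8
12 = 1 * 8 + 4
8 = 2 * 4 + 0
GCD(76, 108) = 4

No, not coprime (GCD = 4)


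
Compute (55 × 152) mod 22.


55 × 152 = 8360
8360 mod 22 = 0


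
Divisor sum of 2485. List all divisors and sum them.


Divisors of 2485: 1, 5, 7, 35, 71, 355, 497, 2485
Sum = 1 + 5 + 7 + 35 + 71 + 355 + 497 + 2485 = 3456

σ(2485) = 3456


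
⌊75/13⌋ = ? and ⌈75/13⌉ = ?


75/13 = 5.7692
floor = 5
ceil = 6

floor = 5, ceil = 6


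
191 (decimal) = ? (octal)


191 (base 10) = 191 (decimal)
191 (decimal) = 277 (base 8)


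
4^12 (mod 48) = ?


4^1 mod 48 = 4
4^2 mod 48 = 16
4^3 mod 48 = 16
4^4 mod 48 = 16
4^5 mod 48 = 16
4^6 mod 48 = 16
4^7 mod 48 = 16
4^8 mod 48 = 16
4^9 mod 48 = 16
4^10 mod 48 = 16
4^11 mod 48 = 16
4^12 mod 48 = 16


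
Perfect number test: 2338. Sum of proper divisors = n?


Proper divisors of 2338: 1, 2, 7, 14, 167, 334, 1169
Sum = 1 + 2 + 7 + 14 + 167 + 334 + 1169 = 1694

No, 2338 is not perfect (1694 ≠ 2338)


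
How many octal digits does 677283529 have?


677283529 in base 8 = 5027503311
Number of digits = 10

10 digits (base 8)


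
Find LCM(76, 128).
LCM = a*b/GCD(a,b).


GCD(76, 128) = 4
LCM = 76*128/4 = 9728/4 = 2432

LCM = 2432


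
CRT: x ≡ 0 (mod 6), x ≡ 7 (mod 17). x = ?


M = 6*17 = 102
M1 = M/6 = 17, M2 = M/17 = 6
M1^(-1) mod 6 = 5, M2^(-1) mod 17 = 3
x = 0*17*5 + 7*6*3 = 126
126 mod 102 = 24
Check: 24 mod 6 = 0 ✓, 24 mod 17 = 7 ✓

x ≡ 24 (mod 102)


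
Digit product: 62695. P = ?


6 × 2 × 6 × 9 × 5 = 3240


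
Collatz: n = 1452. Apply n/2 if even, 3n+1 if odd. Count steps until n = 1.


1452 → 726 → 363 → 1090 → 545 → 1636 → 818 → 409 → 1228 → 614 → 307 → 922 → 461 → 1384 → 692 → 346 → 173 → 520 → 260 → 130 → 65 → 196 → 98 → 49 → 148 → 74 → 37 → 112 → 56 → 28 → 14 → 7 → 22 → 11 → 34 → 17 → 52 → 26 → 13 → 40 → 20 → 10 → 5 → 16 → 8 → 4 → 2 → 1
Total steps = 47

47 steps


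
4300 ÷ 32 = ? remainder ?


4300 = 32 * 134 + 12
Check: 4288 + 12 = 4300

q = 134, r = 12


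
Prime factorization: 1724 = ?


1724 / 2 = 862
862 / 2 = 431
431 / 431 = 1
1724 = 2^2 × 431


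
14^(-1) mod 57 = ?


Use the extended Euclidean algorithm on (57, 14); each row r = 57*s + 14*t:
r=57, s=1, t=0
r=14, s=0, t=1
q=4: r=1, s=1, t=-4   [57*(1) + 14*(-4) = 1]
q=14: r=0, s=-14, t=57   [57*(-14) + 14*(57) = 0]
GCD = 1 with t = -4, so 14*(-4) ≡ 1 (mod 57)
Inverse = -4 mod 57 = 53
Check: 14 * 53 = 742 ≡ 1 (mod 57)

14^(-1) ≡ 53 (mod 57)


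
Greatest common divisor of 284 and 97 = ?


284 = 2 * 97 + 90
97 = 1 * 90 + 7
90 = 12 * 7 + 6
7 = 1 * 6 + 1
6 = 6 * 1 + 0
GCD = 1


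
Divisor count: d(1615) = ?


1615 = 5^1 × 17^1 × 19^1
d(1615) = (1+1) × (1+1) × (1+1) = 8

8 divisors


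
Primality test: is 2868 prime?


2868 / 2 = 1434 (exact division)
2868 is NOT prime.

No, 2868 is not prime


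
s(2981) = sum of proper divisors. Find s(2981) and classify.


Proper divisors: 1, 11, 271
Sum = 1 + 11 + 271 = 283
283 < 2981 → deficient

s(2981) = 283 (deficient)


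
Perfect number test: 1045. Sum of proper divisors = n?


Proper divisors of 1045: 1, 5, 11, 19, 55, 95, 209
Sum = 1 + 5 + 11 + 19 + 55 + 95 + 209 = 395

No, 1045 is not perfect (395 ≠ 1045)


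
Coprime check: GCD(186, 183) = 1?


Euclidean algorithm:
186 = 1 * 183 + 3
183 = 61 * 3 + 0
GCD(186, 183) = 3

No, not coprime (GCD = 3)


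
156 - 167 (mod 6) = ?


156 - 167 = -11
-11 mod 6 = 1


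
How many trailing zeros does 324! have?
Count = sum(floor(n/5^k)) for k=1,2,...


floor(324/5) = 64
floor(324/25) = 12
floor(324/125) = 2
Total = 78

78 trailing zeros


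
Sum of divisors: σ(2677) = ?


Divisors of 2677: 1, 2677
Sum = 1 + 2677 = 2678

σ(2677) = 2678


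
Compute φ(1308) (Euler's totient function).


1308 = 2^2 × 3 × 109
Prime factors: 2, 3, 109
φ(1308) = 1308 × (1-1/2) × (1-1/3) × (1-1/109)
= 1308 × 1/2 × 2/3 × 108/109 = 432

φ(1308) = 432


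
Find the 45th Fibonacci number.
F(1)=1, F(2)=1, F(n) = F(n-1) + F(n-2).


Sequence: 1, 1, 2, 3, 5, 8, 13, 21, 34, 55, 89, 144, 233, 377, 610, 987, 1597, 2584, 4181, 6765, 10946, 17711, 28657, 46368, 75025, 121393, 196418, 317811, 514229, 832040, 1346269, 2178309, 3524578, 5702887, 9227465, 14930352, 24157817, 39088169, 63245986, 102334155, 165580141, 267914296, 433494437, 701408733, 1134903170
F(45) = 1134903170


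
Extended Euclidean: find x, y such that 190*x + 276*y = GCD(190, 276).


Tabular extended Euclidean (each row: r = 190*s + 276*t):
r=190, s=1, t=0
r=276, s=0, t=1
q=0: r=190, s=1, t=0   [190*(1) + 276*(0) = 190]
q=1: r=86, s=-1, t=1   [190*(-1) + 276*(1) = 86]
q=2: r=18, s=3, t=-2   [190*(3) + 276*(-2) = 18]
q=4: r=14, s=-13, t=9   [190*(-13) + 276*(9) = 14]
q=1: r=4, s=16, t=-11   [190*(16) + 276*(-11) = 4]
q=3: r=2, s=-61, t=42   [190*(-61) + 276*(42) = 2]
q=2: r=0, s=138, t=-95   [190*(138) + 276*(-95) = 0]
GCD = 2; from the row with r=2: x=-61, y=42
Check: 190*(-61) + 276*(42) = -11590 + 11592 = 2

GCD = 2, x = -61, y = 42


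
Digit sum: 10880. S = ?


1 + 0 + 8 + 8 + 0 = 17


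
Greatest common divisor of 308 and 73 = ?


308 = 4 * 73 + 16
73 = 4 * 16 + 9
16 = 1 * 9 + 7
9 = 1 * 7 + 2
7 = 3 * 2 + 1
2 = 2 * 1 + 0
GCD = 1


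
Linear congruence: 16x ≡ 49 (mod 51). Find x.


GCD(16, 51) = 1, unique solution
a^(-1) mod 51 = 16
x = 16 * 49 mod 51 = 19

x ≡ 19 (mod 51)


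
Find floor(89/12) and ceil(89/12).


89/12 = 7.4167
floor = 7
ceil = 8

floor = 7, ceil = 8


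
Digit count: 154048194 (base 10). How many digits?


154048194 has 9 digits in base 10
floor(log10(154048194)) + 1 = floor(8.1877) + 1 = 9

9 digits (base 10)


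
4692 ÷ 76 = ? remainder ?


4692 = 76 * 61 + 56
Check: 4636 + 56 = 4692

q = 61, r = 56


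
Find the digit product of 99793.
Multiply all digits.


9 × 9 × 7 × 9 × 3 = 15309


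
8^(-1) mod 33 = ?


Use the extended Euclidean algorithm on (33, 8); each row r = 33*s + 8*t:
r=33, s=1, t=0
r=8, s=0, t=1
q=4: r=1, s=1, t=-4   [33*(1) + 8*(-4) = 1]
q=8: r=0, s=-8, t=33   [33*(-8) + 8*(33) = 0]
GCD = 1 with t = -4, so 8*(-4) ≡ 1 (mod 33)
Inverse = -4 mod 33 = 29
Check: 8 * 29 = 232 ≡ 1 (mod 33)

8^(-1) ≡ 29 (mod 33)


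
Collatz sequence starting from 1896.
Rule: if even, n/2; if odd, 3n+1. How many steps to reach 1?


1896 → 948 → 474 → 237 → 712 → 356 → 178 → 89 → 268 → 134 → 67 → 202 → 101 → 304 → 152 → 76 → 38 → 19 → 58 → 29 → 88 → 44 → 22 → 11 → 34 → 17 → 52 → 26 → 13 → 40 → 20 → 10 → 5 → 16 → 8 → 4 → 2 → 1
Total steps = 37

37 steps


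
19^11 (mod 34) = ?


19^1 mod 34 = 19
19^2 mod 34 = 21
19^3 mod 34 = 25
19^4 mod 34 = 33
19^5 mod 34 = 15
19^6 mod 34 = 13
19^7 mod 34 = 9
19^8 mod 34 = 1
19^9 mod 34 = 19
19^10 mod 34 = 21
19^11 mod 34 = 25


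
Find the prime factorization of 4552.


4552 / 2 = 2276
2276 / 2 = 1138
1138 / 2 = 569
569 / 569 = 1
4552 = 2^3 × 569


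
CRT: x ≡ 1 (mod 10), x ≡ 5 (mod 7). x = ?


M = 10*7 = 70
M1 = M/10 = 7, M2 = M/7 = 10
M1^(-1) mod 10 = 3, M2^(-1) mod 7 = 5
x = 1*7*3 + 5*10*5 = 271
271 mod 70 = 61
Check: 61 mod 10 = 1 ✓, 61 mod 7 = 5 ✓

x ≡ 61 (mod 70)


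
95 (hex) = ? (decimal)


95 (base 16) = 149 (decimal)
149 (decimal) = 149 (base 10)


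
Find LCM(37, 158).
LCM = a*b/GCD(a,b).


GCD(37, 158) = 1
LCM = 37*158/1 = 5846/1 = 5846

LCM = 5846


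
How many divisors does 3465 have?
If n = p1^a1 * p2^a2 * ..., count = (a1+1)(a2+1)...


3465 = 3^2 × 5^1 × 7^1 × 11^1
d(3465) = (2+1) × (1+1) × (1+1) × (1+1) = 24

24 divisors


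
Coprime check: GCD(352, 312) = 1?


Euclidean algorithm:
352 = 1 * 312 + 40
312 = 7 * 40 + 32
40 = 1 * 32 + 8
32 = 4 * 8 + 0
GCD(352, 312) = 8

No, not coprime (GCD = 8)


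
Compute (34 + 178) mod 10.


34 + 178 = 212
212 mod 10 = 2


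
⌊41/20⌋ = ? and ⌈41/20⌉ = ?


41/20 = 2.0500
floor = 2
ceil = 3

floor = 2, ceil = 3


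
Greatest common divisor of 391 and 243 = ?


391 = 1 * 243 + 148
243 = 1 * 148 + 95
148 = 1 * 95 + 53
95 = 1 * 53 + 42
53 = 1 * 42 + 11
42 = 3 * 11 + 9
11 = 1 * 9 + 2
9 = 4 * 2 + 1
2 = 2 * 1 + 0
GCD = 1


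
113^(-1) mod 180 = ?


Use the extended Euclidean algorithm on (180, 113); each row r = 180*s + 113*t:
r=180, s=1, t=0
r=113, s=0, t=1
q=1: r=67, s=1, t=-1   [180*(1) + 113*(-1) = 67]
q=1: r=46, s=-1, t=2   [180*(-1) + 113*(2) = 46]
q=1: r=21, s=2, t=-3   [180*(2) + 113*(-3) = 21]
q=2: r=4, s=-5, t=8   [180*(-5) + 113*(8) = 4]
q=5: r=1, s=27, t=-43   [180*(27) + 113*(-43) = 1]
q=4: r=0, s=-113, t=180   [180*(-113) + 113*(180) = 0]
GCD = 1 with t = -43, so 113*(-43) ≡ 1 (mod 180)
Inverse = -43 mod 180 = 137
Check: 113 * 137 = 15481 ≡ 1 (mod 180)

113^(-1) ≡ 137 (mod 180)


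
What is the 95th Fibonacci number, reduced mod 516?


F(k) mod 516 for k=1..95:
1, 1, 2, 3, 5, 8, 13, 21, 34, 55, 89, 144, 233, 377, 94, 471, 49, 4, 53, 57, 110, 167, 277, 444, 205, 133, 338, 471, 293, 248, 25, 273, 298, 55, 353, 408, 245, 137, 382, 3, 385, 388, 257, 129, 386, 515, 385, 384, 253, 121, 374, 495, 353, 332, 169, 501, 154, 139, 293, 432, 209, 125, 334, 459, 277, 220, 497, 201, 182, 383, 49, 432, 481, 397, 362, 243, 89, 332, 421, 237, 142, 379, 5, 384, 389, 257, 130, 387, 1, 388, 389, 261, 134, 395, 13
F(95) mod 516 = 13


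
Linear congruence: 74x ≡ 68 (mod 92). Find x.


GCD(74, 92) = 2 divides 68
Divide: 37x ≡ 34 (mod 46)
x ≡ 32 (mod 46)


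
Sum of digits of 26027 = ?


2 + 6 + 0 + 2 + 7 = 17


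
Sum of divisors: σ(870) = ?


Divisors of 870: 1, 2, 3, 5, 6, 10, 15, 29, 30, 58, 87, 145, 174, 290, 435, 870
Sum = 1 + 2 + 3 + 5 + 6 + 10 + 15 + 29 + 30 + 58 + 87 + 145 + 174 + 290 + 435 + 870 = 2160

σ(870) = 2160


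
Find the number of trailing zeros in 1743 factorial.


floor(1743/5) = 348
floor(1743/25) = 69
floor(1743/125) = 13
floor(1743/625) = 2
Total = 432

432 trailing zeros


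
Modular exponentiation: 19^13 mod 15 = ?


19^1 mod 15 = 4
19^2 mod 15 = 1
19^3 mod 15 = 4
19^4 mod 15 = 1
19^5 mod 15 = 4
19^6 mod 15 = 1
19^7 mod 15 = 4
19^8 mod 15 = 1
19^9 mod 15 = 4
19^10 mod 15 = 1
19^11 mod 15 = 4
19^12 mod 15 = 1
19^13 mod 15 = 4


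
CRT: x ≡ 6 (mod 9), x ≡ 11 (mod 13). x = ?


M = 9*13 = 117
M1 = M/9 = 13, M2 = M/13 = 9
M1^(-1) mod 9 = 7, M2^(-1) mod 13 = 3
x = 6*13*7 + 11*9*3 = 843
843 mod 117 = 24
Check: 24 mod 9 = 6 ✓, 24 mod 13 = 11 ✓

x ≡ 24 (mod 117)


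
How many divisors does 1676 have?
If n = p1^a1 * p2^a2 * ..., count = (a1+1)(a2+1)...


1676 = 2^2 × 419^1
d(1676) = (2+1) × (1+1) = 6

6 divisors


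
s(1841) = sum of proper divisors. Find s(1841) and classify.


Proper divisors: 1, 7, 263
Sum = 1 + 7 + 263 = 271
271 < 1841 → deficient

s(1841) = 271 (deficient)


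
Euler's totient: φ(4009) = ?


4009 = 19 × 211
Prime factors: 19, 211
φ(4009) = 4009 × (1-1/19) × (1-1/211)
= 4009 × 18/19 × 210/211 = 3780

φ(4009) = 3780


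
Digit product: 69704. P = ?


6 × 9 × 7 × 0 × 4 = 0


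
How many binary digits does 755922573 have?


755922573 in base 2 = 101101000011100111011010001101
Number of digits = 30

30 digits (base 2)


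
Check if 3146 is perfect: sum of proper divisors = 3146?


Proper divisors of 3146: 1, 2, 11, 13, 22, 26, 121, 143, 242, 286, 1573
Sum = 1 + 2 + 11 + 13 + 22 + 26 + 121 + 143 + 242 + 286 + 1573 = 2440

No, 3146 is not perfect (2440 ≠ 3146)


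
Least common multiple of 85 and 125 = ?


GCD(85, 125) = 5
LCM = 85*125/5 = 10625/5 = 2125

LCM = 2125


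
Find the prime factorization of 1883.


1883 / 7 = 269
269 / 269 = 1
1883 = 7 × 269


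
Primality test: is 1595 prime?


1595 / 5 = 319 (exact division)
1595 is NOT prime.

No, 1595 is not prime


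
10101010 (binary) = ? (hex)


10101010 (base 2) = 170 (decimal)
170 (decimal) = AA (base 16)


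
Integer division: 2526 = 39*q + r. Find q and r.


2526 = 39 * 64 + 30
Check: 2496 + 30 = 2526

q = 64, r = 30


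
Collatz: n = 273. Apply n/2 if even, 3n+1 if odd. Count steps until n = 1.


273 → 820 → 410 → 205 → 616 → 308 → 154 → 77 → 232 → 116 → 58 → 29 → 88 → 44 → 22 → 11 → 34 → 17 → 52 → 26 → 13 → 40 → 20 → 10 → 5 → 16 → 8 → 4 → 2 → 1
Total steps = 29

29 steps


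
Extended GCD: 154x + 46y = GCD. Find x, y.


Tabular extended Euclidean (each row: r = 154*s + 46*t):
r=154, s=1, t=0
r=46, s=0, t=1
q=3: r=16, s=1, t=-3   [154*(1) + 46*(-3) = 16]
q=2: r=14, s=-2, t=7   [154*(-2) + 46*(7) = 14]
q=1: r=2, s=3, t=-10   [154*(3) + 46*(-10) = 2]
q=7: r=0, s=-23, t=77   [154*(-23) + 46*(77) = 0]
GCD = 2; from the row with r=2: x=3, y=-10
Check: 154*(3) + 46*(-10) = 462 - 460 = 2

GCD = 2, x = 3, y = -10


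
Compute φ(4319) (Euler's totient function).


4319 = 7 × 617
Prime factors: 7, 617
φ(4319) = 4319 × (1-1/7) × (1-1/617)
= 4319 × 6/7 × 616/617 = 3696

φ(4319) = 3696


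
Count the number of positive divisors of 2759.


2759 = 31^1 × 89^1
d(2759) = (1+1) × (1+1) = 4

4 divisors


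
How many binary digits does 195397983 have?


195397983 in base 2 = 1011101001011000100101011111
Number of digits = 28

28 digits (base 2)


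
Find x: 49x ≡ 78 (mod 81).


GCD(49, 81) = 1, unique solution
a^(-1) mod 81 = 43
x = 43 * 78 mod 81 = 33

x ≡ 33 (mod 81)


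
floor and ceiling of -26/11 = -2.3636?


-26/11 = -2.3636
floor = -3
ceil = -2

floor = -3, ceil = -2


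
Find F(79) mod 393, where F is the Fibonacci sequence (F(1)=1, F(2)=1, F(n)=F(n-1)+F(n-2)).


F(k) mod 393 for k=1..79:
1, 1, 2, 3, 5, 8, 13, 21, 34, 55, 89, 144, 233, 377, 217, 201, 25, 226, 251, 84, 335, 26, 361, 387, 355, 349, 311, 267, 185, 59, 244, 303, 154, 64, 218, 282, 107, 389, 103, 99, 202, 301, 110, 18, 128, 146, 274, 27, 301, 328, 236, 171, 14, 185, 199, 384, 190, 181, 371, 159, 137, 296, 40, 336, 376, 319, 302, 228, 137, 365, 109, 81, 190, 271, 68, 339, 14, 353, 367
F(79) mod 393 = 367


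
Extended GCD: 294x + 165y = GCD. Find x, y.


Tabular extended Euclidean (each row: r = 294*s + 165*t):
r=294, s=1, t=0
r=165, s=0, t=1
q=1: r=129, s=1, t=-1   [294*(1) + 165*(-1) = 129]
q=1: r=36, s=-1, t=2   [294*(-1) + 165*(2) = 36]
q=3: r=21, s=4, t=-7   [294*(4) + 165*(-7) = 21]
q=1: r=15, s=-5, t=9   [294*(-5) + 165*(9) = 15]
q=1: r=6, s=9, t=-16   [294*(9) + 165*(-16) = 6]
q=2: r=3, s=-23, t=41   [294*(-23) + 165*(41) = 3]
q=2: r=0, s=55, t=-98   [294*(55) + 165*(-98) = 0]
GCD = 3; from the row with r=3: x=-23, y=41
Check: 294*(-23) + 165*(41) = -6762 + 6765 = 3

GCD = 3, x = -23, y = 41


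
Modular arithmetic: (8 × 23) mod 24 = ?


8 × 23 = 184
184 mod 24 = 16


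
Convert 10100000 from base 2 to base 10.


10100000 (base 2) = 160 (decimal)
160 (decimal) = 160 (base 10)


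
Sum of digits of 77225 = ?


7 + 7 + 2 + 2 + 5 = 23


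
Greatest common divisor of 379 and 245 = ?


379 = 1 * 245 + 134
245 = 1 * 134 + 111
134 = 1 * 111 + 23
111 = 4 * 23 + 19
23 = 1 * 19 + 4
19 = 4 * 4 + 3
4 = 1 * 3 + 1
3 = 3 * 1 + 0
GCD = 1


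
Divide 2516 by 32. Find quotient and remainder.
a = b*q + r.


2516 = 32 * 78 + 20
Check: 2496 + 20 = 2516

q = 78, r = 20


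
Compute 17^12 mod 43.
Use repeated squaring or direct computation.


17^1 mod 43 = 17
17^2 mod 43 = 31
17^3 mod 43 = 11
17^4 mod 43 = 15
17^5 mod 43 = 40
17^6 mod 43 = 35
17^7 mod 43 = 36
17^8 mod 43 = 10
17^9 mod 43 = 41
17^10 mod 43 = 9
17^11 mod 43 = 24
17^12 mod 43 = 21


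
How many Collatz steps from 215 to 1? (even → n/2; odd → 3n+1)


215 → 646 → 323 → 970 → 485 → 1456 → 728 → 364 → 182 → 91 → 274 → 137 → 412 → 206 → 103 → 310 → 155 → 466 → 233 → 700 → 350 → 175 → 526 → 263 → 790 → 395 → 1186 → 593 → 1780 → 890 → 445 → 1336 → 668 → 334 → 167 → 502 → 251 → 754 → 377 → 1132 → 566 → 283 → 850 → 425 → 1276 → 638 → 319 → 958 → 479 → 1438 → 719 → 2158 → 1079 → 3238 → 1619 → 4858 → 2429 → 7288 → 3644 → 1822 → 911 → 2734 → 1367 → 4102 → 2051 → 6154 → 3077 → 9232 → 4616 → 2308 → 1154 → 577 → 1732 → 866 → 433 → 1300 → 650 → 325 → 976 → 488 → 244 → 122 → 61 → 184 → 92 → 46 → 23 → 70 → 35 → 106 → 53 → 160 → 80 → 40 → 20 → 10 → 5 → 16 → 8 → 4 → 2 → 1
Total steps = 101

101 steps


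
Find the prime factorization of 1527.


1527 / 3 = 509
509 / 509 = 1
1527 = 3 × 509


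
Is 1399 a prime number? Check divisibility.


Check divisors up to sqrt(1399) = 37.4032
No divisors found.
1399 is prime.

Yes, 1399 is prime


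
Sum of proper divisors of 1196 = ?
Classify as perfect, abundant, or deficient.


Proper divisors: 1, 2, 4, 13, 23, 26, 46, 52, 92, 299, 598
Sum = 1 + 2 + 4 + 13 + 23 + 26 + 46 + 52 + 92 + 299 + 598 = 1156
1156 < 1196 → deficient

s(1196) = 1156 (deficient)


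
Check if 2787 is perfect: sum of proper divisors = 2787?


Proper divisors of 2787: 1, 3, 929
Sum = 1 + 3 + 929 = 933

No, 2787 is not perfect (933 ≠ 2787)


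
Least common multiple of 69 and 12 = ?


GCD(69, 12) = 3
LCM = 69*12/3 = 828/3 = 276

LCM = 276


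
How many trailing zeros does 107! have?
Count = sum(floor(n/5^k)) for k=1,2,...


floor(107/5) = 21
floor(107/25) = 4
Total = 25

25 trailing zeros
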